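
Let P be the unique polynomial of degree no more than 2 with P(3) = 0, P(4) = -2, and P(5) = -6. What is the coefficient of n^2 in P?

Write P(n) = an^2 + bn + c. Substituting each data point gives a linear system:
  9a + 3b + c = 0
  16a + 4b + c = -2
  25a + 5b + c = -6
Solving the system yields a = -1, b = 5, c = -6.
So P(n) = -n² + 5n - 6.
The leading coefficient is -1.

-1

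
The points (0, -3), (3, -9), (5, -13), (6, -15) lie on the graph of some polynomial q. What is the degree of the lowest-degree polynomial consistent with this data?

Divided differences on the nodes 0, 3, 5, 6:
  order 0: -3  -9  -13  -15
  order 1: -2  -2  -2
  order 2: 0  0
  order 3: 0
The order-1 divided differences are all -2 (nonzero) and every higher order vanishes, so the data lies on a polynomial of degree exactly 1.

1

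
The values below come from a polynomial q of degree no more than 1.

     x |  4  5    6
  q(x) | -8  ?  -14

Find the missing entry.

The 2 known points determine the degree-1 polynomial uniquely.
Write q(x) = ax + b. Substituting each data point gives a linear system:
  4a + b = -8
  6a + b = -14
Solving the system yields a = -3, b = 4.
So q(x) = -3x + 4.
Then q(5) = -11.

-11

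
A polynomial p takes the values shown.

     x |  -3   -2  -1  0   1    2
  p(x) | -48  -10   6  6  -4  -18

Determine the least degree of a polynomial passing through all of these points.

3

Forward differences of the values at x = -3, -2, -1, 0, 1, 2:
  p  : -48  -10  6  6  -4  -18
  Δ  : 38  16  0  -10  -14
  Δ^2: -22  -16  -10  -4
  Δ^3: 6  6  6
  Δ^4: 0  0
  Δ^5: 0
The third differences are constant (6) and nonzero, while all higher differences vanish, so the minimal degree is 3.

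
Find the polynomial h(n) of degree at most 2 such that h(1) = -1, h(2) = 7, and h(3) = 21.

Write h(n) = an^2 + bn + c. Substituting each data point gives a linear system:
  a + b + c = -1
  4a + 2b + c = 7
  9a + 3b + c = 21
Solving the system yields a = 3, b = -1, c = -3.
So h(n) = 3n^2 - n - 3.
Check: h(3) = 21. ✓

h(n) = 3n^2 - n - 3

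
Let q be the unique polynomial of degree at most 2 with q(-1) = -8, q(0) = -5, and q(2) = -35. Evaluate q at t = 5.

Using the Lagrange interpolation formula with nodes -1, 0, 2:
  L_0(t) = t(t - 2) / 3
  L_1(t) = (t + 1)(t - 2) / -2
  L_2(t) = (t + 1)t / 6
Then q(t) = -8·L_0(t) - 5·L_1(t) - 35·L_2(t).
Expanding and collecting terms gives q(t) = -6t^2 - 3t - 5.
Evaluating at t = 5: q(5) = -170.

-170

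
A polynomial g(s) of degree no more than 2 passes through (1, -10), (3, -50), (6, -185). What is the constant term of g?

Write g(s) = as^2 + bs + c. Substituting each data point gives a linear system:
  a + b + c = -10
  9a + 3b + c = -50
  36a + 6b + c = -185
Solving the system yields a = -5, b = 0, c = -5.
So g(s) = -5s² - 5.
The constant term is -5.

-5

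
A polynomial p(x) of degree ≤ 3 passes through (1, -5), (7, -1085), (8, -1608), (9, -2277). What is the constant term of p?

0

Write p(x) = ax^3 + bx^2 + cx + d. Substituting each data point gives a linear system:
  a + b + c + d = -5
  343a + 49b + 7c + d = -1085
  512a + 64b + 8c + d = -1608
  729a + 81b + 9c + d = -2277
Solving the system yields a = -3, b = -1, c = -1, d = 0.
So p(x) = -3x^3 - x^2 - x.
The constant term is 0.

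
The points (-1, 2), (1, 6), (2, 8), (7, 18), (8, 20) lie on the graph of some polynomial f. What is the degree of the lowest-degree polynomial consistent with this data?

Divided differences on the nodes -1, 1, 2, 7, 8:
  order 0: 2  6  8  18  20
  order 1: 2  2  2  2
  order 2: 0  0  0
  order 3: 0  0
  order 4: 0
The order-1 divided differences are all 2 (nonzero) and every higher order vanishes, so the data lies on a polynomial of degree exactly 1.

1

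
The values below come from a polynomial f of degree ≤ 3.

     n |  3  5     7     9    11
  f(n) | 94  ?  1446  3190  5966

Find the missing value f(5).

494

On equispaced nodes a degree-3 polynomial has vanishing fourth forward difference, so
  f(3) - 4·f(5) + 6·f(7) - 4·f(9) + f(11) = 0.
Substituting the known values and solving for f(5):
  -4·f(5) = -1976
  f(5) = 494.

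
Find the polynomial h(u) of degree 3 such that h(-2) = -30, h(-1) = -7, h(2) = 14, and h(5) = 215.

Write h(u) = au^3 + bu^2 + cu + d. Substituting each data point gives a linear system:
  -8a + 4b - 2c + d = -30
  -a + b - c + d = -7
  8a + 4b + 2c + d = 14
  125a + 25b + 5c + d = 215
Solving the system yields a = 2, b = -2, c = 3, d = 0.
So h(u) = 2u^3 - 2u^2 + 3u.
Check: h(5) = 215. ✓

h(u) = 2u^3 - 2u^2 + 3u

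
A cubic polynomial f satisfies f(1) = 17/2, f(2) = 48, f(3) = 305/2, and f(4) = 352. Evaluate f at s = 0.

4

Forward differences of the values at s = 1, 2, 3, 4:
  f  : 17/2  48  305/2  352
  Δ  : 79/2  209/2  399/2
  Δ^2: 65  95
  Δ^3: 30
The third differences are constant, confirming degree 3.
Interpolating (Newton forward form) and evaluating at s = 0 gives f(0) = 4.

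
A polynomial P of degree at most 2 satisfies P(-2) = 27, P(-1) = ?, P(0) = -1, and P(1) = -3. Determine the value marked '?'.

9

On equispaced nodes a degree-2 polynomial has vanishing third forward difference, so
  - P(-2) + 3·P(-1) - 3·P(0) + P(1) = 0.
Substituting the known values and solving for P(-1):
  3·P(-1) = 27
  P(-1) = 9.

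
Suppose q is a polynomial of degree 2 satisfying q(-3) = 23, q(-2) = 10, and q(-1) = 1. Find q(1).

Write q(u) = au^2 + bu + c. Substituting each data point gives a linear system:
  9a - 3b + c = 23
  4a - 2b + c = 10
  a - b + c = 1
Solving the system yields a = 2, b = -3, c = -4.
So q(u) = 2u^2 - 3u - 4.
Then q(1) = -5.

-5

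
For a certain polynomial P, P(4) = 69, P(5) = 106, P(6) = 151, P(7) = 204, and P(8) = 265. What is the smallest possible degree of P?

2

Forward differences of the values at x = 4, 5, 6, 7, 8:
  P  : 69  106  151  204  265
  Δ  : 37  45  53  61
  Δ^2: 8  8  8
  Δ^3: 0  0
  Δ^4: 0
The second differences are constant (8) and nonzero, while all higher differences vanish, so the minimal degree is 2.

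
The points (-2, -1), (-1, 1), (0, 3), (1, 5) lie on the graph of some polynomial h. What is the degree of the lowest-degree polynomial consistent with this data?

Forward differences of the values at x = -2, -1, 0, 1:
  h  : -1  1  3  5
  Δ  : 2  2  2
  Δ^2: 0  0
  Δ^3: 0
The first differences are constant (2) and nonzero, while all higher differences vanish, so the minimal degree is 1.

1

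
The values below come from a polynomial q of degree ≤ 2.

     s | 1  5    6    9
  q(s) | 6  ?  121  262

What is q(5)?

86

The 3 known points determine the degree-2 polynomial uniquely.
Write q(s) = as^2 + bs + c. Substituting each data point gives a linear system:
  a + b + c = 6
  36a + 6b + c = 121
  81a + 9b + c = 262
Solving the system yields a = 3, b = 2, c = 1.
So q(s) = 3s^2 + 2s + 1.
Then q(5) = 86.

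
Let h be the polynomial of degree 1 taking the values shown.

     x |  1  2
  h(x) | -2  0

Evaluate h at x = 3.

2

Using the Lagrange interpolation formula with nodes 1, 2:
  L_0(x) = (x - 2) / -1
  L_1(x) = (x - 1) / 1
Then h(x) = -2·L_0(x) + 0·L_1(x).
Expanding and collecting terms gives h(x) = 2x - 4.
Evaluating at x = 3: h(3) = 2.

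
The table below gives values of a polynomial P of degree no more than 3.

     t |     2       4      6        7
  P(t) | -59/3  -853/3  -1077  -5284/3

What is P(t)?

Write P(t) = at^3 + bt^2 + ct + d. Substituting each data point gives a linear system:
  8a + 4b + 2c + d = -59/3
  64a + 16b + 4c + d = -853/3
  216a + 36b + 6c + d = -1077
  343a + 49b + 7c + d = -5284/3
Solving the system yields a = -6, b = 6, c = -1/3, d = 5.
So P(t) = -6t^3 + 6t^2 - (1/3)t + 5.
Check: P(6) = -1077. ✓

P(t) = -6t^3 + 6t^2 - (1/3)t + 5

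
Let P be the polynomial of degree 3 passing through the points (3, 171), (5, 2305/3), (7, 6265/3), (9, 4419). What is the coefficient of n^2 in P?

Write P(n) = an^3 + bn^2 + cn + d. Substituting each data point gives a linear system:
  27a + 9b + 3c + d = 171
  125a + 25b + 5c + d = 2305/3
  343a + 49b + 7c + d = 6265/3
  729a + 81b + 9c + d = 4419
Solving the system yields a = 6, b = 1/3, c = 2, d = 0.
So P(n) = 6n³ + (1/3)n² + 2n.
The coefficient of n^2 is 1/3.

1/3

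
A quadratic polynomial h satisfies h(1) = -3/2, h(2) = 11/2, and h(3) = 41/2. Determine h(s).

h(s) = 4s^2 - 5s - 1/2

Using the Lagrange interpolation formula with nodes 1, 2, 3:
  L_0(s) = (s - 2)(s - 3) / 2
  L_1(s) = (s - 1)(s - 3) / -1
  L_2(s) = (s - 1)(s - 2) / 2
Then h(s) = -3/2·L_0(s) + 11/2·L_1(s) + 41/2·L_2(s).
Expanding and collecting terms gives h(s) = 4s^2 - 5s - 1/2.
Check: h(3) = 41/2. ✓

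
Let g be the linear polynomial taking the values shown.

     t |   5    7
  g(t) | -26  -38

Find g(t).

g(t) = -6t + 4

Write g(t) = at + b. Substituting each data point gives a linear system:
  5a + b = -26
  7a + b = -38
Solving the system yields a = -6, b = 4.
So g(t) = -6t + 4.
Check: g(7) = -38. ✓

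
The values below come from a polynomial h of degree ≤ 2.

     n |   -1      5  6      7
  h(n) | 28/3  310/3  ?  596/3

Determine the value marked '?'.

147

The 3 known points determine the degree-2 polynomial uniquely.
Write h(n) = an^2 + bn + c. Substituting each data point gives a linear system:
  a - b + c = 28/3
  25a + 5b + c = 310/3
  49a + 7b + c = 596/3
Solving the system yields a = 4, b = -1/3, c = 5.
So h(n) = 4n^2 - (1/3)n + 5.
Then h(6) = 147.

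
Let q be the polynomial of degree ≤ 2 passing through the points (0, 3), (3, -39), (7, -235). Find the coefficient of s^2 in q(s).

Write q(s) = as^2 + bs + c. Substituting each data point gives a linear system:
  c = 3
  9a + 3b + c = -39
  49a + 7b + c = -235
Solving the system yields a = -5, b = 1, c = 3.
So q(s) = -5s² + s + 3.
The leading coefficient is -5.

-5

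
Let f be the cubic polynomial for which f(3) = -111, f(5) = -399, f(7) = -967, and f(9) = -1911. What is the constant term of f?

6

Write f(x) = ax^3 + bx^2 + cx + d. Substituting each data point gives a linear system:
  27a + 9b + 3c + d = -111
  125a + 25b + 5c + d = -399
  343a + 49b + 7c + d = -967
  729a + 81b + 9c + d = -1911
Solving the system yields a = -2, b = -5, c = -6, d = 6.
So f(x) = -2x^3 - 5x^2 - 6x + 6.
The constant term is 6.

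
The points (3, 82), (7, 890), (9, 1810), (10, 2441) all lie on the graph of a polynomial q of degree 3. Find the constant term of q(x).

1

Write q(x) = ax^3 + bx^2 + cx + d. Substituting each data point gives a linear system:
  27a + 9b + 3c + d = 82
  343a + 49b + 7c + d = 890
  729a + 81b + 9c + d = 1810
  1000a + 100b + 10c + d = 2441
Solving the system yields a = 2, b = 5, c = -6, d = 1.
So q(x) = 2x^3 + 5x^2 - 6x + 1.
The constant term is 1.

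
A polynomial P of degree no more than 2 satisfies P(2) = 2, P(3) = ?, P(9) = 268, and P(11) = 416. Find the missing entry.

16

The 3 known points determine the degree-2 polynomial uniquely.
Write P(t) = at^2 + bt + c. Substituting each data point gives a linear system:
  4a + 2b + c = 2
  81a + 9b + c = 268
  121a + 11b + c = 416
Solving the system yields a = 4, b = -6, c = -2.
So P(t) = 4t² - 6t - 2.
Then P(3) = 16.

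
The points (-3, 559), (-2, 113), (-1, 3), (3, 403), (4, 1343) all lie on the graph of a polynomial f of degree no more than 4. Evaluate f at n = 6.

7129

Using the Lagrange interpolation formula with nodes -3, -2, -1, 3, 4:
  L_0(n) = (n + 2)(n + 1)(n - 3)(n - 4) / 84
  L_1(n) = (n + 3)(n + 1)(n - 3)(n - 4) / -30
  L_2(n) = (n + 3)(n + 2)(n - 3)(n - 4) / 40
  L_3(n) = (n + 3)(n + 2)(n + 1)(n - 4) / -120
  L_4(n) = (n + 3)(n + 2)(n + 1)(n - 3) / 210
Then f(n) = 559·L_0(n) + 113·L_1(n) + 3·L_2(n) + 403·L_3(n) + 1343·L_4(n).
Expanding and collecting terms gives f(n) = 6n^4 - 3n^3 + n - 5.
Evaluating at n = 6: f(6) = 7129.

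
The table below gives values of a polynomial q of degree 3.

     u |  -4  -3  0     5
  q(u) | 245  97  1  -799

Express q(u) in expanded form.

Write q(u) = au^3 + bu^2 + cu + d. Substituting each data point gives a linear system:
  -64a + 16b - 4c + d = 245
  -27a + 9b - 3c + d = 97
  d = 1
  125a + 25b + 5c + d = -799
Solving the system yields a = -5, b = -6, c = -5, d = 1.
So q(u) = -5u³ - 6u² - 5u + 1.
Check: q(0) = 1. ✓

q(u) = -5u^3 - 6u^2 - 5u + 1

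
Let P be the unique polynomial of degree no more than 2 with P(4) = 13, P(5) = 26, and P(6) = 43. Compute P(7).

Forward differences of the values at t = 4, 5, 6:
  P  : 13  26  43
  Δ  : 13  17
  Δ^2: 4
The second differences are constant, confirming degree 2.
Interpolating (Newton forward form) and evaluating at t = 7 gives P(7) = 64.

64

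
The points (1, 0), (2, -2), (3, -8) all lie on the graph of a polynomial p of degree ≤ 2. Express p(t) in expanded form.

p(t) = -2t^2 + 4t - 2

Write p(t) = at^2 + bt + c. Substituting each data point gives a linear system:
  a + b + c = 0
  4a + 2b + c = -2
  9a + 3b + c = -8
Solving the system yields a = -2, b = 4, c = -2.
So p(t) = -2t^2 + 4t - 2.
Check: p(3) = -8. ✓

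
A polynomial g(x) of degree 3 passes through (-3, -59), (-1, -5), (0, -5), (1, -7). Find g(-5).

Write g(x) = ax^3 + bx^2 + cx + d. Substituting each data point gives a linear system:
  -27a + 9b - 3c + d = -59
  -a + b - c + d = -5
  d = -5
  a + b + c + d = -7
Solving the system yields a = 2, b = -1, c = -3, d = -5.
So g(x) = 2x³ - x² - 3x - 5.
Then g(-5) = -265.

-265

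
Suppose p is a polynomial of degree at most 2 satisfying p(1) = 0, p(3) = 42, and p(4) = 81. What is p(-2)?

27

Using the Lagrange interpolation formula with nodes 1, 3, 4:
  L_0(s) = (s - 3)(s - 4) / 6
  L_1(s) = (s - 1)(s - 4) / -2
  L_2(s) = (s - 1)(s - 3) / 3
Then p(s) = 0·L_0(s) + 42·L_1(s) + 81·L_2(s).
Expanding and collecting terms gives p(s) = 6s² - 3s - 3.
Evaluating at s = -2: p(-2) = 27.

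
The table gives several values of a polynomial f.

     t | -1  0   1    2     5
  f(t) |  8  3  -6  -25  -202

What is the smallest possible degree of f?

3

Divided differences on the nodes -1, 0, 1, 2, 5:
  order 0: 8  3  -6  -25  -202
  order 1: -5  -9  -19  -59
  order 2: -2  -5  -10
  order 3: -1  -1
  order 4: 0
The order-3 divided differences are all -1 (nonzero) and every higher order vanishes, so the data lies on a polynomial of degree exactly 3.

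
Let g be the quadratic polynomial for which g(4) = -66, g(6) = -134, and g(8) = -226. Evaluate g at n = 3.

-41

Using the Lagrange interpolation formula with nodes 4, 6, 8:
  L_0(n) = (n - 6)(n - 8) / 8
  L_1(n) = (n - 4)(n - 8) / -4
  L_2(n) = (n - 4)(n - 6) / 8
Then g(n) = -66·L_0(n) - 134·L_1(n) - 226·L_2(n).
Expanding and collecting terms gives g(n) = -3n^2 - 4n - 2.
Evaluating at n = 3: g(3) = -41.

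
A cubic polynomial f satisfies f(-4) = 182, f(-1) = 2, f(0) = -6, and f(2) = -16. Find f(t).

f(t) = -2t^3 + 3t^2 - 3t - 6

Write f(t) = at^3 + bt^2 + ct + d. Substituting each data point gives a linear system:
  -64a + 16b - 4c + d = 182
  -a + b - c + d = 2
  d = -6
  8a + 4b + 2c + d = -16
Solving the system yields a = -2, b = 3, c = -3, d = -6.
So f(t) = -2t^3 + 3t^2 - 3t - 6.
Check: f(-4) = 182. ✓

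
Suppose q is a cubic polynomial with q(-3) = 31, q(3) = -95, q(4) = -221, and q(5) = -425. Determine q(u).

q(u) = -3u^3 - 3u^2 + 6u - 5

Write q(u) = au^3 + bu^2 + cu + d. Substituting each data point gives a linear system:
  -27a + 9b - 3c + d = 31
  27a + 9b + 3c + d = -95
  64a + 16b + 4c + d = -221
  125a + 25b + 5c + d = -425
Solving the system yields a = -3, b = -3, c = 6, d = -5.
So q(u) = -3u^3 - 3u^2 + 6u - 5.
Check: q(3) = -95. ✓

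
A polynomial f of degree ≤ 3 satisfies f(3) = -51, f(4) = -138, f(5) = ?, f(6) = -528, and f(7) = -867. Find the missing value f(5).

The 4 known points determine the degree-3 polynomial uniquely.
Write f(n) = an^3 + bn^2 + cn + d. Substituting each data point gives a linear system:
  27a + 9b + 3c + d = -51
  64a + 16b + 4c + d = -138
  216a + 36b + 6c + d = -528
  343a + 49b + 7c + d = -867
Solving the system yields a = -3, b = 3, c = 3, d = -6.
So f(n) = -3n^3 + 3n^2 + 3n - 6.
Then f(5) = -291.

-291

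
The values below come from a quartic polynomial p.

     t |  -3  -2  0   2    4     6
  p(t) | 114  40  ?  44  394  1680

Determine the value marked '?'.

6

The 5 known points determine the degree-4 polynomial uniquely.
Write p(t) = at^4 + bt^3 + ct^2 + dt + e. Substituting each data point gives a linear system:
  81a - 27b + 9c - 3d + e = 114
  16a - 8b + 4c - 2d + e = 40
  16a + 8b + 4c + 2d + e = 44
  256a + 64b + 16c + 4d + e = 394
  1296a + 216b + 36c + 6d + e = 1680
Solving the system yields a = 1, b = 1, c = 5, d = -3, e = 6.
So p(t) = t⁴ + t³ + 5t² - 3t + 6.
Then p(0) = 6.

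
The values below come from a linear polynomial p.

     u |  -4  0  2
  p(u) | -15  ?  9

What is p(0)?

1

The 2 known points determine the degree-1 polynomial uniquely.
Write p(u) = au + b. Substituting each data point gives a linear system:
  -4a + b = -15
  2a + b = 9
Solving the system yields a = 4, b = 1.
So p(u) = 4u + 1.
Then p(0) = 1.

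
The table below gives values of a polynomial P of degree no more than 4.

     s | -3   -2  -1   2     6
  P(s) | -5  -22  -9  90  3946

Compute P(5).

Write P(s) = as^4 + bs^3 + cs^2 + ds + e. Substituting each data point gives a linear system:
  81a - 27b + 9c - 3d + e = -5
  16a - 8b + 4c - 2d + e = -22
  a - b + c - d + e = -9
  16a + 8b + 4c + 2d + e = 90
  1296a + 216b + 36c + 6d + e = 3946
Solving the system yields a = 2, b = 6, c = 1, d = 4, e = -2.
So P(s) = 2s⁴ + 6s³ + s² + 4s - 2.
Then P(5) = 2043.

2043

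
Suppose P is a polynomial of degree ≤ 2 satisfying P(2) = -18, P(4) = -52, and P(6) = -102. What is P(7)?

-133

Using the Lagrange interpolation formula with nodes 2, 4, 6:
  L_0(u) = (u - 4)(u - 6) / 8
  L_1(u) = (u - 2)(u - 6) / -4
  L_2(u) = (u - 2)(u - 4) / 8
Then P(u) = -18·L_0(u) - 52·L_1(u) - 102·L_2(u).
Expanding and collecting terms gives P(u) = -2u^2 - 5u.
Evaluating at u = 7: P(7) = -133.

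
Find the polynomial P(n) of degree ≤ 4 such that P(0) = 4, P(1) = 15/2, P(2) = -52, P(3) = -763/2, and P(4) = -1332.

P(n) = -6n^4 + (3/2)n^3 + 6n^2 + 2n + 4

Using the Lagrange interpolation formula with nodes 0, 1, 2, 3, 4:
  L_0(n) = (n - 1)(n - 2)(n - 3)(n - 4) / 24
  L_1(n) = n(n - 2)(n - 3)(n - 4) / -6
  L_2(n) = n(n - 1)(n - 3)(n - 4) / 4
  L_3(n) = n(n - 1)(n - 2)(n - 4) / -6
  L_4(n) = n(n - 1)(n - 2)(n - 3) / 24
Then P(n) = 4·L_0(n) + 15/2·L_1(n) - 52·L_2(n) - 763/2·L_3(n) - 1332·L_4(n).
Expanding and collecting terms gives P(n) = -6n^4 + (3/2)n^3 + 6n^2 + 2n + 4.
Check: P(3) = -763/2. ✓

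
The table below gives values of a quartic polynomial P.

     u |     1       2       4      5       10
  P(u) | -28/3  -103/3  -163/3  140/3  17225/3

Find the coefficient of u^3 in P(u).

Write P(u) = au^4 + bu^3 + cu^2 + du + e. Substituting each data point gives a linear system:
  a + b + c + d + e = -28/3
  16a + 8b + 4c + 2d + e = -103/3
  256a + 64b + 16c + 4d + e = -163/3
  625a + 125b + 25c + 5d + e = 140/3
  10000a + 1000b + 100c + 10d + e = 17225/3
Solving the system yields a = 1, b = -4, c = -2, d = -6, e = 5/3.
So P(u) = u^4 - 4u^3 - 2u^2 - 6u + 5/3.
The coefficient of u^3 is -4.

-4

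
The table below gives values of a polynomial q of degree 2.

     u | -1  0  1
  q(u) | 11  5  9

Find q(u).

Using the Lagrange interpolation formula with nodes -1, 0, 1:
  L_0(u) = u(u - 1) / 2
  L_1(u) = (u + 1)(u - 1) / -1
  L_2(u) = (u + 1)u / 2
Then q(u) = 11·L_0(u) + 5·L_1(u) + 9·L_2(u).
Expanding and collecting terms gives q(u) = 5u² - u + 5.
Check: q(-1) = 11. ✓

q(u) = 5u^2 - u + 5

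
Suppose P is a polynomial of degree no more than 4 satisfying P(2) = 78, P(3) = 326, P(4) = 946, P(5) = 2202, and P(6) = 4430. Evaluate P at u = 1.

Forward differences of the values at u = 2, 3, 4, 5, 6:
  P  : 78  326  946  2202  4430
  Δ  : 248  620  1256  2228
  Δ^2: 372  636  972
  Δ^3: 264  336
  Δ^4: 72
The fourth differences are constant, confirming degree 4.
Interpolating (Newton forward form) and evaluating at u = 1 gives P(1) = 10.

10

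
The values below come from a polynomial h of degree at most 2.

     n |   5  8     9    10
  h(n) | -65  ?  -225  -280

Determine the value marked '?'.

-176

The 3 known points determine the degree-2 polynomial uniquely.
Write h(n) = an^2 + bn + c. Substituting each data point gives a linear system:
  25a + 5b + c = -65
  81a + 9b + c = -225
  100a + 10b + c = -280
Solving the system yields a = -3, b = 2, c = 0.
So h(n) = -3n^2 + 2n.
Then h(8) = -176.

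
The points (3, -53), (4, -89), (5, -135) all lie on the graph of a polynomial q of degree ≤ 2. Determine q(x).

Write q(x) = ax^2 + bx + c. Substituting each data point gives a linear system:
  9a + 3b + c = -53
  16a + 4b + c = -89
  25a + 5b + c = -135
Solving the system yields a = -5, b = -1, c = -5.
So q(x) = -5x² - x - 5.
Check: q(4) = -89. ✓

q(x) = -5x^2 - x - 5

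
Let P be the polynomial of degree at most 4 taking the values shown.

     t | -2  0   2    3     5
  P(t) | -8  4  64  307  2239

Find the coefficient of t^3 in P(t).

Write P(t) = at^4 + bt^3 + ct^2 + dt + e. Substituting each data point gives a linear system:
  16a - 8b + 4c - 2d + e = -8
  e = 4
  16a + 8b + 4c + 2d + e = 64
  81a + 27b + 9c + 3d + e = 307
  625a + 125b + 25c + 5d + e = 2239
Solving the system yields a = 3, b = 4, c = -6, d = 2, e = 4.
So P(t) = 3t^4 + 4t^3 - 6t^2 + 2t + 4.
The coefficient of t^3 is 4.

4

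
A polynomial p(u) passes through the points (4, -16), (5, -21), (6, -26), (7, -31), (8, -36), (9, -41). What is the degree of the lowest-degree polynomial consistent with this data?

Forward differences of the values at u = 4, 5, 6, 7, 8, 9:
  p  : -16  -21  -26  -31  -36  -41
  Δ  : -5  -5  -5  -5  -5
  Δ^2: 0  0  0  0
  Δ^3: 0  0  0
  Δ^4: 0  0
  Δ^5: 0
The first differences are constant (-5) and nonzero, while all higher differences vanish, so the minimal degree is 1.

1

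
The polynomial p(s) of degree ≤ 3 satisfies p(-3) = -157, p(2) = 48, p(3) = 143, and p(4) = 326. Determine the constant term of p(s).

2

Write p(s) = as^3 + bs^2 + cs + d. Substituting each data point gives a linear system:
  -27a + 9b - 3c + d = -157
  8a + 4b + 2c + d = 48
  27a + 9b + 3c + d = 143
  64a + 16b + 4c + d = 326
Solving the system yields a = 5, b = -1, c = 5, d = 2.
So p(s) = 5s³ - s² + 5s + 2.
The constant term is 2.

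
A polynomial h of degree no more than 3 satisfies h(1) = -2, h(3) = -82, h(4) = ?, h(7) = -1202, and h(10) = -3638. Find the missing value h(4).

The 4 known points determine the degree-3 polynomial uniquely.
Write h(x) = ax^3 + bx^2 + cx + d. Substituting each data point gives a linear system:
  a + b + c + d = -2
  27a + 9b + 3c + d = -82
  343a + 49b + 7c + d = -1202
  1000a + 100b + 10c + d = -3638
Solving the system yields a = -4, b = 4, c = -4, d = 2.
So h(x) = -4x^3 + 4x^2 - 4x + 2.
Then h(4) = -206.

-206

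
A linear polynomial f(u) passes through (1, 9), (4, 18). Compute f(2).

12

Write f(u) = au + b. Substituting each data point gives a linear system:
  a + b = 9
  4a + b = 18
Solving the system yields a = 3, b = 6.
So f(u) = 3u + 6.
Then f(2) = 12.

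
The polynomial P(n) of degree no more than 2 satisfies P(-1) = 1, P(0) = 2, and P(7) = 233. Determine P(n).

Using the Lagrange interpolation formula with nodes -1, 0, 7:
  L_0(n) = n(n - 7) / 8
  L_1(n) = (n + 1)(n - 7) / -7
  L_2(n) = (n + 1)n / 56
Then P(n) = 1·L_0(n) + 2·L_1(n) + 233·L_2(n).
Expanding and collecting terms gives P(n) = 4n² + 5n + 2.
Check: P(-1) = 1. ✓

P(n) = 4n^2 + 5n + 2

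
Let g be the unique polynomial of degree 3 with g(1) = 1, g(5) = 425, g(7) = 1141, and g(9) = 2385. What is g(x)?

g(x) = 3x^3 + 3x^2 - 5x

Write g(x) = ax^3 + bx^2 + cx + d. Substituting each data point gives a linear system:
  a + b + c + d = 1
  125a + 25b + 5c + d = 425
  343a + 49b + 7c + d = 1141
  729a + 81b + 9c + d = 2385
Solving the system yields a = 3, b = 3, c = -5, d = 0.
So g(x) = 3x³ + 3x² - 5x.
Check: g(7) = 1141. ✓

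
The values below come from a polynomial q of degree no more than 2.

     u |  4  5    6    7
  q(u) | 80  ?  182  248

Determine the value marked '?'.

126

On equispaced nodes a degree-2 polynomial has vanishing third forward difference, so
  - q(4) + 3·q(5) - 3·q(6) + q(7) = 0.
Substituting the known values and solving for q(5):
  3·q(5) = 378
  q(5) = 126.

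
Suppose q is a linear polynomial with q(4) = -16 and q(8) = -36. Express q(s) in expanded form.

q(s) = -5s + 4

Write q(s) = as + b. Substituting each data point gives a linear system:
  4a + b = -16
  8a + b = -36
Solving the system yields a = -5, b = 4.
So q(s) = -5s + 4.
Check: q(8) = -36. ✓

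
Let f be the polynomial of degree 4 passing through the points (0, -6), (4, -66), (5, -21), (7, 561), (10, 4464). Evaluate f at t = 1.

-9

Write f(t) = at^4 + bt^3 + ct^2 + dt + e. Substituting each data point gives a linear system:
  e = -6
  256a + 64b + 16c + 4d + e = -66
  625a + 125b + 25c + 5d + e = -21
  2401a + 343b + 49c + 7d + e = 561
  10000a + 1000b + 100c + 10d + e = 4464
Solving the system yields a = 1, b = -6, c = 5, d = -3, e = -6.
So f(t) = t⁴ - 6t³ + 5t² - 3t - 6.
Then f(1) = -9.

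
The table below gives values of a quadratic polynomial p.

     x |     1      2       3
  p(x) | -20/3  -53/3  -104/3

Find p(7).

-488/3

Using the Lagrange interpolation formula with nodes 1, 2, 3:
  L_0(x) = (x - 2)(x - 3) / 2
  L_1(x) = (x - 1)(x - 3) / -1
  L_2(x) = (x - 1)(x - 2) / 2
Then p(x) = -20/3·L_0(x) - 53/3·L_1(x) - 104/3·L_2(x).
Expanding and collecting terms gives p(x) = -3x^2 - 2x - 5/3.
Evaluating at x = 7: p(7) = -488/3.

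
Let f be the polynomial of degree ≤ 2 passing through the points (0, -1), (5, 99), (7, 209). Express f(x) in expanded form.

Using the Lagrange interpolation formula with nodes 0, 5, 7:
  L_0(x) = (x - 5)(x - 7) / 35
  L_1(x) = x(x - 7) / -10
  L_2(x) = x(x - 5) / 14
Then f(x) = -1·L_0(x) + 99·L_1(x) + 209·L_2(x).
Expanding and collecting terms gives f(x) = 5x² - 5x - 1.
Check: f(5) = 99. ✓

f(x) = 5x^2 - 5x - 1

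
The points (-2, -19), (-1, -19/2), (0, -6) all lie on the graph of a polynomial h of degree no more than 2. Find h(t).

h(t) = -3t^2 + (1/2)t - 6

Using the Lagrange interpolation formula with nodes -2, -1, 0:
  L_0(t) = (t + 1)t / 2
  L_1(t) = (t + 2)t / -1
  L_2(t) = (t + 2)(t + 1) / 2
Then h(t) = -19·L_0(t) - 19/2·L_1(t) - 6·L_2(t).
Expanding and collecting terms gives h(t) = -3t^2 + (1/2)t - 6.
Check: h(-2) = -19. ✓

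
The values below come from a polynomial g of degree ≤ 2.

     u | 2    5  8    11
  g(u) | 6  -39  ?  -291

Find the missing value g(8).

-138

On equispaced nodes a degree-2 polynomial has vanishing third forward difference, so
  - g(2) + 3·g(5) - 3·g(8) + g(11) = 0.
Substituting the known values and solving for g(8):
  -3·g(8) = 414
  g(8) = -138.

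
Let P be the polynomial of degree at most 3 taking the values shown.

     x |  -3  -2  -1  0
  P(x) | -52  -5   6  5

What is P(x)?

P(x) = 4x^3 + 6x^2 + x + 5

Using the Lagrange interpolation formula with nodes -3, -2, -1, 0:
  L_0(x) = (x + 2)(x + 1)x / -6
  L_1(x) = (x + 3)(x + 1)x / 2
  L_2(x) = (x + 3)(x + 2)x / -2
  L_3(x) = (x + 3)(x + 2)(x + 1) / 6
Then P(x) = -52·L_0(x) - 5·L_1(x) + 6·L_2(x) + 5·L_3(x).
Expanding and collecting terms gives P(x) = 4x³ + 6x² + x + 5.
Check: P(-1) = 6. ✓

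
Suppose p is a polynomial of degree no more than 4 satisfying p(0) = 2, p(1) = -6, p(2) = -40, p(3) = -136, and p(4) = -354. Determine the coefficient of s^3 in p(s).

0

Write p(s) = as^4 + bs^3 + cs^2 + ds + e. Substituting each data point gives a linear system:
  e = 2
  a + b + c + d + e = -6
  16a + 8b + 4c + 2d + e = -40
  81a + 27b + 9c + 3d + e = -136
  256a + 64b + 16c + 4d + e = -354
Solving the system yields a = -1, b = 0, c = -6, d = -1, e = 2.
So p(s) = -s⁴ - 6s² - s + 2.
The coefficient of s^3 is 0.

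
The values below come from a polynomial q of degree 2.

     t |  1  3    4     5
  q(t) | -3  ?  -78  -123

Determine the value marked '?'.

The 3 known points determine the degree-2 polynomial uniquely.
Write q(t) = at^2 + bt + c. Substituting each data point gives a linear system:
  a + b + c = -3
  16a + 4b + c = -78
  25a + 5b + c = -123
Solving the system yields a = -5, b = 0, c = 2.
So q(t) = -5t² + 2.
Then q(3) = -43.

-43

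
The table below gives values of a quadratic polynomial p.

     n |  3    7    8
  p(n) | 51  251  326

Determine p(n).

Write p(n) = an^2 + bn + c. Substituting each data point gives a linear system:
  9a + 3b + c = 51
  49a + 7b + c = 251
  64a + 8b + c = 326
Solving the system yields a = 5, b = 0, c = 6.
So p(n) = 5n^2 + 6.
Check: p(8) = 326. ✓

p(n) = 5n^2 + 6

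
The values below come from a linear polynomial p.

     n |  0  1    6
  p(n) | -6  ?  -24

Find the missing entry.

-9

The 2 known points determine the degree-1 polynomial uniquely.
Write p(n) = an + b. Substituting each data point gives a linear system:
  b = -6
  6a + b = -24
Solving the system yields a = -3, b = -6.
So p(n) = -3n - 6.
Then p(1) = -9.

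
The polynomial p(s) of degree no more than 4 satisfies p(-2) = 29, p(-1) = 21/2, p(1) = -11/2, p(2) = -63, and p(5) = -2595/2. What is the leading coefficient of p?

-1

Write p(s) = as^4 + bs^3 + cs^2 + ds + e. Substituting each data point gives a linear system:
  16a - 8b + 4c - 2d + e = 29
  a - b + c - d + e = 21/2
  a + b + c + d + e = -11/2
  16a + 8b + 4c + 2d + e = -63
  625a + 125b + 25c + 5d + e = -2595/2
Solving the system yields a = -1, b = -5, c = -3/2, d = -3, e = 5.
So p(s) = -s⁴ - 5s³ - (3/2)s² - 3s + 5.
The leading coefficient is -1.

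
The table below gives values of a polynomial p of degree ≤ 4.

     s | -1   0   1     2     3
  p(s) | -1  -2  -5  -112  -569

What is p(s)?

p(s) = -6s^4 - 5s^3 + 5s^2 + 3s - 2

Write p(s) = as^4 + bs^3 + cs^2 + ds + e. Substituting each data point gives a linear system:
  a - b + c - d + e = -1
  e = -2
  a + b + c + d + e = -5
  16a + 8b + 4c + 2d + e = -112
  81a + 27b + 9c + 3d + e = -569
Solving the system yields a = -6, b = -5, c = 5, d = 3, e = -2.
So p(s) = -6s^4 - 5s^3 + 5s^2 + 3s - 2.
Check: p(2) = -112. ✓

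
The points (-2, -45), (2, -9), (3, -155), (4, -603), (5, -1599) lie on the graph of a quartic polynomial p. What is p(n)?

p(n) = -3n^4 + n^3 + 5n^2 + 5n + 1

Write p(n) = an^4 + bn^3 + cn^2 + dn + e. Substituting each data point gives a linear system:
  16a - 8b + 4c - 2d + e = -45
  16a + 8b + 4c + 2d + e = -9
  81a + 27b + 9c + 3d + e = -155
  256a + 64b + 16c + 4d + e = -603
  625a + 125b + 25c + 5d + e = -1599
Solving the system yields a = -3, b = 1, c = 5, d = 5, e = 1.
So p(n) = -3n^4 + n^3 + 5n^2 + 5n + 1.
Check: p(3) = -155. ✓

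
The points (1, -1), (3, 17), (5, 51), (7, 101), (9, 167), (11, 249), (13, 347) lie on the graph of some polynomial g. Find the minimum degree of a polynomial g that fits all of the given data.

2

Forward differences of the values at n = 1, 3, 5, 7, 9, 11, 13:
  g  : -1  17  51  101  167  249  347
  Δ  : 18  34  50  66  82  98
  Δ^2: 16  16  16  16  16
  Δ^3: 0  0  0  0
  Δ^4: 0  0  0
  Δ^5: 0  0
  Δ^6: 0
The second differences are constant (16) and nonzero, while all higher differences vanish, so the minimal degree is 2.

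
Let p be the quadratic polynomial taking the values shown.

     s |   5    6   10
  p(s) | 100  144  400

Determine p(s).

Using the Lagrange interpolation formula with nodes 5, 6, 10:
  L_0(s) = (s - 6)(s - 10) / 5
  L_1(s) = (s - 5)(s - 10) / -4
  L_2(s) = (s - 5)(s - 6) / 20
Then p(s) = 100·L_0(s) + 144·L_1(s) + 400·L_2(s).
Expanding and collecting terms gives p(s) = 4s^2.
Check: p(10) = 400. ✓

p(s) = 4s^2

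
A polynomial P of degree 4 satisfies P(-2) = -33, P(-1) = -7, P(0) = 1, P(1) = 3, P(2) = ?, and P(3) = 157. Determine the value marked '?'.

On equispaced nodes a degree-4 polynomial has vanishing fifth forward difference, so
  - P(-2) + 5·P(-1) - 10·P(0) + 10·P(1) - 5·P(2) + P(3) = 0.
Substituting the known values and solving for P(2):
  -5·P(2) = -175
  P(2) = 35.

35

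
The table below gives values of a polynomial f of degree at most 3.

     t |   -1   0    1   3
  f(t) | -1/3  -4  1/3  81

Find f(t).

Write f(t) = at^3 + bt^2 + ct + d. Substituting each data point gives a linear system:
  -a + b - c + d = -1/3
  d = -4
  a + b + c + d = 1/3
  27a + 9b + 3c + d = 81
Solving the system yields a = 2, b = 4, c = -5/3, d = -4.
So f(t) = 2t^3 + 4t^2 - (5/3)t - 4.
Check: f(0) = -4. ✓

f(t) = 2t^3 + 4t^2 - (5/3)t - 4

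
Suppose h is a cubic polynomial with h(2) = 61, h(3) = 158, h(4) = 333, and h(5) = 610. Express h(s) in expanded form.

h(s) = 4s^3 + 3s^2 + 6s + 5

Write h(s) = as^3 + bs^2 + cs + d. Substituting each data point gives a linear system:
  8a + 4b + 2c + d = 61
  27a + 9b + 3c + d = 158
  64a + 16b + 4c + d = 333
  125a + 25b + 5c + d = 610
Solving the system yields a = 4, b = 3, c = 6, d = 5.
So h(s) = 4s^3 + 3s^2 + 6s + 5.
Check: h(2) = 61. ✓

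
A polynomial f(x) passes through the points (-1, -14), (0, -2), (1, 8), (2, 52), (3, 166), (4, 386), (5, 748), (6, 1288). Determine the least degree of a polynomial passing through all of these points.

3

Forward differences of the values at x = -1, 0, 1, 2, 3, 4, 5, 6:
  f  : -14  -2  8  52  166  386  748  1288
  Δ  : 12  10  44  114  220  362  540
  Δ^2: -2  34  70  106  142  178
  Δ^3: 36  36  36  36  36
  Δ^4: 0  0  0  0
  Δ^5: 0  0  0
  Δ^6: 0  0
  Δ^7: 0
The third differences are constant (36) and nonzero, while all higher differences vanish, so the minimal degree is 3.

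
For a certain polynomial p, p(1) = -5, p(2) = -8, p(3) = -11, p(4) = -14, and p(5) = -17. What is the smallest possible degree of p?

Forward differences of the values at s = 1, 2, 3, 4, 5:
  p  : -5  -8  -11  -14  -17
  Δ  : -3  -3  -3  -3
  Δ^2: 0  0  0
  Δ^3: 0  0
  Δ^4: 0
The first differences are constant (-3) and nonzero, while all higher differences vanish, so the minimal degree is 1.

1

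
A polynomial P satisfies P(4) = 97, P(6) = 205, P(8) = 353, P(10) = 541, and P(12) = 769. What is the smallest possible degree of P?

Forward differences of the values at t = 4, 6, 8, 10, 12:
  P  : 97  205  353  541  769
  Δ  : 108  148  188  228
  Δ^2: 40  40  40
  Δ^3: 0  0
  Δ^4: 0
The second differences are constant (40) and nonzero, while all higher differences vanish, so the minimal degree is 2.

2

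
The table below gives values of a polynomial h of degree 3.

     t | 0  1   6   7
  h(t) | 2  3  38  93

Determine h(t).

Using the Lagrange interpolation formula with nodes 0, 1, 6, 7:
  L_0(t) = (t - 1)(t - 6)(t - 7) / -42
  L_1(t) = t(t - 6)(t - 7) / 30
  L_2(t) = t(t - 1)(t - 7) / -30
  L_3(t) = t(t - 1)(t - 6) / 42
Then h(t) = 2·L_0(t) + 3·L_1(t) + 38·L_2(t) + 93·L_3(t).
Expanding and collecting terms gives h(t) = t^3 - 6t^2 + 6t + 2.
Check: h(1) = 3. ✓

h(t) = t^3 - 6t^2 + 6t + 2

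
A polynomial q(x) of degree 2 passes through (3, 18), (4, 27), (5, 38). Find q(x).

q(x) = x^2 + 2x + 3

Using the Lagrange interpolation formula with nodes 3, 4, 5:
  L_0(x) = (x - 4)(x - 5) / 2
  L_1(x) = (x - 3)(x - 5) / -1
  L_2(x) = (x - 3)(x - 4) / 2
Then q(x) = 18·L_0(x) + 27·L_1(x) + 38·L_2(x).
Expanding and collecting terms gives q(x) = x^2 + 2x + 3.
Check: q(3) = 18. ✓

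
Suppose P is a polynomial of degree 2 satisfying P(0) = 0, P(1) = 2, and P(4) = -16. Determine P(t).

P(t) = -2t^2 + 4t

Write P(t) = at^2 + bt + c. Substituting each data point gives a linear system:
  c = 0
  a + b + c = 2
  16a + 4b + c = -16
Solving the system yields a = -2, b = 4, c = 0.
So P(t) = -2t² + 4t.
Check: P(0) = 0. ✓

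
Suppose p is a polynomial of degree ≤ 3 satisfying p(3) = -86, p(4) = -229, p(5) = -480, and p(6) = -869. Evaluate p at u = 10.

-4405

Write p(u) = au^3 + bu^2 + cu + d. Substituting each data point gives a linear system:
  27a + 9b + 3c + d = -86
  64a + 16b + 4c + d = -229
  125a + 25b + 5c + d = -480
  216a + 36b + 6c + d = -869
Solving the system yields a = -5, b = 6, c = 0, d = -5.
So p(u) = -5u³ + 6u² - 5.
Then p(10) = -4405.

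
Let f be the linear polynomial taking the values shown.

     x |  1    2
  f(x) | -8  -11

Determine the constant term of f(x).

Write f(x) = ax + b. Substituting each data point gives a linear system:
  a + b = -8
  2a + b = -11
Solving the system yields a = -3, b = -5.
So f(x) = -3x - 5.
The constant term is -5.

-5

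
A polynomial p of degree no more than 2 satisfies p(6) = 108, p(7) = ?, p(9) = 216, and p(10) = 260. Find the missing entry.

140

The 3 known points determine the degree-2 polynomial uniquely.
Write p(t) = at^2 + bt + c. Substituting each data point gives a linear system:
  36a + 6b + c = 108
  81a + 9b + c = 216
  100a + 10b + c = 260
Solving the system yields a = 2, b = 6, c = 0.
So p(t) = 2t^2 + 6t.
Then p(7) = 140.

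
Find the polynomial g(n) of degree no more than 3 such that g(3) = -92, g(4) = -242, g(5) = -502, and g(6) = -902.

Write g(n) = an^3 + bn^2 + cn + d. Substituting each data point gives a linear system:
  27a + 9b + 3c + d = -92
  64a + 16b + 4c + d = -242
  125a + 25b + 5c + d = -502
  216a + 36b + 6c + d = -902
Solving the system yields a = -5, b = 5, c = 0, d = -2.
So g(n) = -5n^3 + 5n^2 - 2.
Check: g(6) = -902. ✓

g(n) = -5n^3 + 5n^2 - 2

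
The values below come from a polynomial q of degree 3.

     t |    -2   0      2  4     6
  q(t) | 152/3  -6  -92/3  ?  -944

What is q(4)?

-790/3

On equispaced nodes a degree-3 polynomial has vanishing fourth forward difference, so
  q(-2) - 4·q(0) + 6·q(2) - 4·q(4) + q(6) = 0.
Substituting the known values and solving for q(4):
  -4·q(4) = 3160/3
  q(4) = -790/3.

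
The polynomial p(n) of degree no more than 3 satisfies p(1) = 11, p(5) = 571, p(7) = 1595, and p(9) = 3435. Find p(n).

p(n) = 5n^3 - 3n^2 + 3n + 6

Write p(n) = an^3 + bn^2 + cn + d. Substituting each data point gives a linear system:
  a + b + c + d = 11
  125a + 25b + 5c + d = 571
  343a + 49b + 7c + d = 1595
  729a + 81b + 9c + d = 3435
Solving the system yields a = 5, b = -3, c = 3, d = 6.
So p(n) = 5n^3 - 3n^2 + 3n + 6.
Check: p(5) = 571. ✓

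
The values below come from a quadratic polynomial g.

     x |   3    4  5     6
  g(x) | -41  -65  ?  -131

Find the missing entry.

On equispaced nodes a degree-2 polynomial has vanishing third forward difference, so
  - g(3) + 3·g(4) - 3·g(5) + g(6) = 0.
Substituting the known values and solving for g(5):
  -3·g(5) = 285
  g(5) = -95.

-95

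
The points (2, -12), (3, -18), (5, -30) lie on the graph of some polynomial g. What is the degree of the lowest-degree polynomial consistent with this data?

Divided differences on the nodes 2, 3, 5:
  order 0: -12  -18  -30
  order 1: -6  -6
  order 2: 0
The order-1 divided differences are all -6 (nonzero) and every higher order vanishes, so the data lies on a polynomial of degree exactly 1.

1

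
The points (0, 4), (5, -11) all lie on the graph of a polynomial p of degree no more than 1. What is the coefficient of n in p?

Write p(n) = an + b. Substituting each data point gives a linear system:
  b = 4
  5a + b = -11
Solving the system yields a = -3, b = 4.
So p(n) = -3n + 4.
The leading coefficient is -3.

-3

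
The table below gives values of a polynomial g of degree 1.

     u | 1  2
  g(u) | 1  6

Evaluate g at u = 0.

-4

Write g(u) = au + b. Substituting each data point gives a linear system:
  a + b = 1
  2a + b = 6
Solving the system yields a = 5, b = -4.
So g(u) = 5u - 4.
Then g(0) = -4.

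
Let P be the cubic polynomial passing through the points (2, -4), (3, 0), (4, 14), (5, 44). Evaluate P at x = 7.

Write P(x) = ax^3 + bx^2 + cx + d. Substituting each data point gives a linear system:
  8a + 4b + 2c + d = -4
  27a + 9b + 3c + d = 0
  64a + 16b + 4c + d = 14
  125a + 25b + 5c + d = 44
Solving the system yields a = 1, b = -4, c = 5, d = -6.
So P(x) = x^3 - 4x^2 + 5x - 6.
Then P(7) = 176.

176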